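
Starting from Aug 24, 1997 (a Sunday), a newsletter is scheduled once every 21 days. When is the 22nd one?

The 22nd occurrence is 21 intervals after the first: 21 × 21 = 441 days after Aug 24, 1997.
Aug has 31 days — 7 days to the end of Aug leaves 434.
From end of Aug to end of 1997 is 122 days (312 left).
Jan has 31 days (281 left).
Feb has 28 days (253 left).
Mar has 31 days (222 left).
Apr has 30 days (192 left).
May has 31 days (161 left).
Jun has 30 days (131 left).
Jul has 31 days (100 left).
Aug has 31 days (69 left).
Sep has 30 days (39 left).
Oct has 31 days (8 left).
8 days into Nov → Nov 8, 1998.

Nov 8, 1998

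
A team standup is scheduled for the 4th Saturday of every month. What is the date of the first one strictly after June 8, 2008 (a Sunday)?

June 2008 starts on a Sunday; its first Saturday is the 7th, so the 4th Saturday is the 28th — June 28, 2008.
June 28, 2008 is after June 8, 2008, so that is the next one.

June 28, 2008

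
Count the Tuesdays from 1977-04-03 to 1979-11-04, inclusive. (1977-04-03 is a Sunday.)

1977-04-03 is a Sunday; the first Tuesday on or after it is 1977-04-05 (2 days later).
From 1977-04-05 to 1979-11-04: 270 + 365 + 308 = 943 days (rest of 1977, 1978, to 1979-11-04 in 1979).
943 ÷ 7 = 134 full weeks with remainder 5, so 134 more Tuesdays after the first → 135.

135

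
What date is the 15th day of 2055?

15 into January → January 15.

January 15, 2055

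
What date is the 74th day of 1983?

Jan has 31 days (74 − 31 = 43 remain).
Feb has 28 days (43 − 28 = 15 remain).
15 into Mar → Mar 15.

Mar 15, 1983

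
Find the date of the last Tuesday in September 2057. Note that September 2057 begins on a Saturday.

2057-09-25

September 2057 begins on a Saturday, so the first Tuesday is September 4 (3 days later).
September 2057 has 30 days. Adding weeks: 4, 11, 18, 25 — the last one ≤ 30 is the 25th.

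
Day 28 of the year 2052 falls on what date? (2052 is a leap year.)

Jan 28, 2052

28 into Jan → Jan 28.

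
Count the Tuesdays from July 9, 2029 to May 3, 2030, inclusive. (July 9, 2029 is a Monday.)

July 9, 2029 is a Monday; the first Tuesday on or after it is July 10, 2029 (1 day later).
From July 10, 2029 to May 3, 2030: 21 + 31 + 30 + 31 + 30 + 31 + 31 + 28 + 31 + 30 + 3 = 297 days (rest of July, August, September, October, November, December, January, February, March, April, May).
297 ÷ 7 = 42 full weeks with remainder 3, so 42 more Tuesdays after the first → 43.

43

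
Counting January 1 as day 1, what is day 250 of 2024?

6 September 2024

January has 31 days (250 − 31 = 219 remain).
February has 29 days (219 − 29 = 190 remain).
March has 31 days (190 − 31 = 159 remain).
April has 30 days (159 − 30 = 129 remain).
May has 31 days (129 − 31 = 98 remain).
June has 30 days (98 − 30 = 68 remain).
July has 31 days (68 − 31 = 37 remain).
August has 31 days (37 − 31 = 6 remain).
6 into September → September 6.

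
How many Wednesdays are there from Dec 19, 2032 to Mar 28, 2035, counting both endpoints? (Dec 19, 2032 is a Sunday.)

119

Dec 19, 2032 is a Sunday; the first Wednesday on or after it is Dec 22, 2032 (3 days later).
From Dec 22, 2032 to Mar 28, 2035: 9 + 365 + 365 + 87 = 826 days (rest of 2032, 2033, 2034, to Mar 28, 2035 in 2035).
826 ÷ 7 = 118 full weeks with remainder 0, so 118 more Wednesdays after the first → 119.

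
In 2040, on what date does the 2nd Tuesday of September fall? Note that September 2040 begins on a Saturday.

September 2040 begins on a Saturday, so the first Tuesday is September 4 (3 days later).
The 2nd Tuesday is 1 weeks later: 4 + 7 = 11.

2040-09-11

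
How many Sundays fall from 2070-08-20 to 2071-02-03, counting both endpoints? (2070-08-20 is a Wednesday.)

2070-08-20 is a Wednesday; the first Sunday on or after it is 2070-08-24 (4 days later).
From 2070-08-24 to 2071-02-03: 7 + 30 + 31 + 30 + 31 + 31 + 3 = 163 days (rest of August, September, October, November, December, January, February).
163 ÷ 7 = 23 full weeks with remainder 2, so 23 more Sundays after the first → 24.

24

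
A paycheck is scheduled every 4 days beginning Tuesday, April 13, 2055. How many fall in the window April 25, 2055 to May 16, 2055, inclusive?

Occurrences land 4·i days after April 13, 2055 for i = 0, 1, 2, …
April 25, 2055 is 12 days after the start; 12 ÷ 4 = 3 remainder 0. First occurrence in the window: #4 on April 25, 2055 (3×4 = 12 days in).
May 16, 2055 is 33 days after the start; 33 ÷ 4 = 8 remainder 1. Last occurrence in the window: #9 on May 15, 2055.
Occurrences #4 through #9: 6 in total.

6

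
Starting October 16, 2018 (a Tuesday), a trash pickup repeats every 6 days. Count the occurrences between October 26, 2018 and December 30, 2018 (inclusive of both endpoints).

11

Occurrences land 6·i days after October 16, 2018 for i = 0, 1, 2, …
October 26, 2018 is 10 days after the start; 10 ÷ 6 = 1 remainder 4; since the remainder is 4, round up to i = 2. First occurrence in the window: #3 on October 28, 2018 (2×6 = 12 days in).
December 30, 2018 is 75 days after the start; 75 ÷ 6 = 12 remainder 3. Last occurrence in the window: #13 on December 27, 2018.
Occurrences #3 through #13: 11 in total.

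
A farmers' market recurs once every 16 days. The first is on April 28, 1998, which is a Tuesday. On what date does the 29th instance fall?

July 20, 1999

The 29th occurrence is 28 intervals after the first: 28 × 16 = 448 days after April 28, 1998.
April has 30 days — 2 days to the end of April leaves 446.
From end of April to end of 1998 is 245 days (201 left).
January has 31 days (170 left).
February has 28 days (142 left).
March has 31 days (111 left).
April has 30 days (81 left).
May has 31 days (50 left).
June has 30 days (20 left).
20 days into July → July 20, 1999.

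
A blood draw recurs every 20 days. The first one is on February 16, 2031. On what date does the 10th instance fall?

August 15, 2031

The 10th occurrence is 9 intervals after the first: 9 × 20 = 180 days after February 16, 2031.
February has 28 days — 12 days to the end of February leaves 168.
March has 31 days (137 left).
April has 30 days (107 left).
May has 31 days (76 left).
June has 30 days (46 left).
July has 31 days (15 left).
15 days into August → August 15, 2031.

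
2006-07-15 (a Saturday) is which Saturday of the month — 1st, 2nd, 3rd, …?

Day 15 falls in week ⌈15/7⌉ of the month.
Days 1–7 hold the 1st Saturday, 8–14 the 2nd, 15–21 the 3rd, 22–28 the 4th, 29–31 the 5th.
15 is in the range for the 3rd.

3rd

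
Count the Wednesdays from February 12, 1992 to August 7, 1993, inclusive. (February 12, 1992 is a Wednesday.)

February 12, 1992 is a Wednesday; the first Wednesday on or after it is February 12, 1992.
From February 12, 1992 to August 7, 1993: 323 + 219 = 542 days (rest of 1992, to August 7, 1993 in 1993).
542 ÷ 7 = 77 full weeks with remainder 3, so 77 more Wednesdays after the first → 78.

78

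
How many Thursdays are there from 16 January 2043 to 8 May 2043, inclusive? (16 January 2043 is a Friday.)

16

16 January 2043 is a Friday; the first Thursday on or after it is 22 January 2043 (6 days later).
From 22 January 2043 to 8 May 2043: 9 + 28 + 31 + 30 + 8 = 106 days (rest of January, February, March, April, May).
106 ÷ 7 = 15 full weeks with remainder 1, so 15 more Thursdays after the first → 16.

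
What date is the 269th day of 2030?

January has 31 days (269 − 31 = 238 remain).
February has 28 days (238 − 28 = 210 remain).
March has 31 days (210 − 31 = 179 remain).
April has 30 days (179 − 30 = 149 remain).
May has 31 days (149 − 31 = 118 remain).
June has 30 days (118 − 30 = 88 remain).
July has 31 days (88 − 31 = 57 remain).
August has 31 days (57 − 31 = 26 remain).
26 into September → September 26.

26 September 2030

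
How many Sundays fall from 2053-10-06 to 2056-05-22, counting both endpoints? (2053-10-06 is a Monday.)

137

2053-10-06 is a Monday; the first Sunday on or after it is 2053-10-12 (6 days later).
From 2053-10-12 to 2056-05-22: 80 + 365 + 365 + 143 = 953 days (rest of 2053, 2054, 2055, to 2056-05-22 in 2056).
953 ÷ 7 = 136 full weeks with remainder 1, so 136 more Sundays after the first → 137.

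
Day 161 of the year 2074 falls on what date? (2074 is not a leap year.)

10 June 2074

January has 31 days (161 − 31 = 130 remain).
February has 28 days (130 − 28 = 102 remain).
March has 31 days (102 − 31 = 71 remain).
April has 30 days (71 − 30 = 41 remain).
May has 31 days (41 − 31 = 10 remain).
10 into June → June 10.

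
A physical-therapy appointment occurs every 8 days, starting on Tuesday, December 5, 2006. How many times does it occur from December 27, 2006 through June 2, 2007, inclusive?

Occurrences land 8·i days after December 5, 2006 for i = 0, 1, 2, …
December 27, 2006 is 22 days after the start; 22 ÷ 8 = 2 remainder 6; since the remainder is 6, round up to i = 3. First occurrence in the window: #4 on December 29, 2006 (3×8 = 24 days in).
June 2, 2007 is 179 days after the start; 179 ÷ 8 = 22 remainder 3. Last occurrence in the window: #23 on May 30, 2007.
Occurrences #4 through #23: 20 in total.

20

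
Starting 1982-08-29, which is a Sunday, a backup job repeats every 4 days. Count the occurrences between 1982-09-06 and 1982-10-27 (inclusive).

Occurrences land 4·i days after 1982-08-29 for i = 0, 1, 2, …
1982-09-06 is 8 days after the start; 8 ÷ 4 = 2 remainder 0. First occurrence in the window: #3 on 1982-09-06 (2×4 = 8 days in).
1982-10-27 is 59 days after the start; 59 ÷ 4 = 14 remainder 3. Last occurrence in the window: #15 on 1982-10-24.
Occurrences #3 through #15: 13 in total.

13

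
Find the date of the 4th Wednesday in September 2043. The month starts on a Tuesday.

2043-09-23

September 2043 begins on a Tuesday, so the first Wednesday is September 2 (1 day later).
The 4th Wednesday is 3 weeks later: 2 + 21 = 23.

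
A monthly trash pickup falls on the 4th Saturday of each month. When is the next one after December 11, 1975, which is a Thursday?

December 27, 1975

December 1975 starts on a Monday; its first Saturday is the 6th, so the 4th Saturday is the 27th — December 27, 1975.
December 27, 1975 is after December 11, 1975, so that is the next one.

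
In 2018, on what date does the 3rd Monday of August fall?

20 August 2018

August 2018 begins on a Wednesday, so the first Monday is August 6 (5 days later).
The 3rd Monday is 2 weeks later: 6 + 14 = 20.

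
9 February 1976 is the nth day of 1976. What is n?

Days in months before February: 31 = 31.
Plus 9 days into February → day 40.

40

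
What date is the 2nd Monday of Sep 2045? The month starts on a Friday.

Sep 2045 begins on a Friday, so the first Monday is Sep 4 (3 days later).
The 2nd Monday is 1 weeks later: 4 + 7 = 11.

Sep 11, 2045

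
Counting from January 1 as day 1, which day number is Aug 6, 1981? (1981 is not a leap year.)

Days in months before Aug: 31 + 28 + 31 + 30 + 31 + 30 + 31 = 212.
Plus 6 days into Aug → day 218.

218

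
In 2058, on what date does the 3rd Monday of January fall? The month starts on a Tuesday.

21 January 2058

January 2058 begins on a Tuesday, so the first Monday is January 7 (6 days later).
The 3rd Monday is 2 weeks later: 7 + 14 = 21.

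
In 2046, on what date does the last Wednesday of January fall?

January 31, 2046

The first Wednesday of January 2046 is January 3.
January 2046 has 31 days. Adding weeks: 3, 10, 17, 24, 31 — the last one ≤ 31 is the 31st.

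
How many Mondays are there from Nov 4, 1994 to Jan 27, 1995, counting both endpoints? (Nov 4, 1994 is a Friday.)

12

Nov 4, 1994 is a Friday; the first Monday on or after it is Nov 7, 1994 (3 days later).
From Nov 7, 1994 to Jan 27, 1995: 23 + 31 + 27 = 81 days (rest of Nov, Dec, Jan).
81 ÷ 7 = 11 full weeks with remainder 4, so 11 more Mondays after the first → 12.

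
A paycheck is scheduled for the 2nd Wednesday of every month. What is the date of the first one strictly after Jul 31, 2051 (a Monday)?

Aug 9, 2051

Jul 2051 starts on a Saturday; its first Wednesday is the 5th, so the 2nd Wednesday is the 12th — Jul 12, 2051.
That is not after Jul 31, 2051, so look at Aug 2051.
Aug 2051 starts on a Tuesday; its first Wednesday is the 2nd, so the 2nd Wednesday is the 9th — Aug 9, 2051.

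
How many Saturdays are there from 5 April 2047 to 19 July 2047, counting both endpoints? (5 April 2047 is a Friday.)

5 April 2047 is a Friday; the first Saturday on or after it is 6 April 2047 (1 day later).
From 6 April 2047 to 19 July 2047: 24 + 31 + 30 + 19 = 104 days (rest of April, May, June, July).
104 ÷ 7 = 14 full weeks with remainder 6, so 14 more Saturdays after the first → 15.

15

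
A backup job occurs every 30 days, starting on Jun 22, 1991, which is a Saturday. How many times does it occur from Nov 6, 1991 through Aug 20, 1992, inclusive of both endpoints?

10

Occurrences land 30·i days after Jun 22, 1991 for i = 0, 1, 2, …
Nov 6, 1991 is 137 days after the start; 137 ÷ 30 = 4 remainder 17; since the remainder is 17, round up to i = 5. First occurrence in the window: #6 on Nov 19, 1991 (5×30 = 150 days in).
Aug 20, 1992 is 425 days after the start; 425 ÷ 30 = 14 remainder 5. Last occurrence in the window: #15 on Aug 15, 1992.
Occurrences #6 through #15: 10 in total.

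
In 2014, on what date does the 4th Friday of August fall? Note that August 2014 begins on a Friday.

August 22, 2014

August 2014 begins on a Friday, so the first Friday is August 1.
The 4th Friday is 3 weeks later: 1 + 21 = 22.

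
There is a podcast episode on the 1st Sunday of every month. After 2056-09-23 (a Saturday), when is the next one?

2056-10-01

September 2056 starts on a Friday, so its 1st Sunday is 2056-09-03 (2 days in).
That is not after 2056-09-23, so look at October 2056.
October 2056 starts on a Sunday, so its 1st Sunday is 2056-10-01.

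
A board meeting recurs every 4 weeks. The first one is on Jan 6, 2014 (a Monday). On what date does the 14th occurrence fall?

The 14th occurrence is 13 intervals after the first: 13 × 28 = 364 days after Jan 6, 2014.
Jan has 31 days — 25 days to the end of Jan leaves 339.
Feb has 28 days (311 left).
Mar has 31 days (280 left).
Apr has 30 days (250 left).
May has 31 days (219 left).
Jun has 30 days (189 left).
Jul has 31 days (158 left).
Aug has 31 days (127 left).
Sep has 30 days (97 left).
Oct has 31 days (66 left).
Nov has 30 days (36 left).
Dec has 31 days (5 left).
5 days into Jan → Jan 5, 2015.

Jan 5, 2015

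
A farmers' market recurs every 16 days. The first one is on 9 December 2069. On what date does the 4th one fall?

26 January 2070

The 4th occurrence is 3 intervals after the first: 3 × 16 = 48 days after 9 December 2069.
December has 31 days — 22 days to the end of December leaves 26.
26 days into January → 26 January 2070.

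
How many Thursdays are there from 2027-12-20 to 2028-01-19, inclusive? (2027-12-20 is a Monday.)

4

2027-12-20 is a Monday; the first Thursday on or after it is 2027-12-23 (3 days later).
From 2027-12-23 to 2028-01-19: 8 + 19 = 27 days (rest of December, January).
27 ÷ 7 = 3 full weeks with remainder 6, so 3 more Thursdays after the first → 4.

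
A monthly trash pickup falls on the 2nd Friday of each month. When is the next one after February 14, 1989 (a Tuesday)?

February 1989 starts on a Wednesday; its first Friday is the 3rd, so the 2nd Friday is the 10th — February 10, 1989.
That is not after February 14, 1989, so look at March 1989.
March 1989 starts on a Wednesday; its first Friday is the 3rd, so the 2nd Friday is the 10th — March 10, 1989.

March 10, 1989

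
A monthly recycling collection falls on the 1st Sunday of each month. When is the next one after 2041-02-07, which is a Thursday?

February 2041 starts on a Friday, so its 1st Sunday is 2041-02-03 (2 days in).
That is not after 2041-02-07, so look at March 2041.
March 2041 starts on a Friday, so its 1st Sunday is 2041-03-03 (2 days in).

2041-03-03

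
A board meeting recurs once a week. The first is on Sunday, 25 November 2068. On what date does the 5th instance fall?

The 5th occurrence is 4 intervals after the first: 4 × 7 = 28 days after 25 November 2068.
November has 30 days — 5 days to the end of November leaves 23.
23 days into December → 23 December 2068.

23 December 2068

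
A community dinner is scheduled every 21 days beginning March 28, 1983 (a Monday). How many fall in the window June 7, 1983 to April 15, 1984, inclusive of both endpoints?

15

Occurrences land 21·i days after March 28, 1983 for i = 0, 1, 2, …
June 7, 1983 is 71 days after the start; 71 ÷ 21 = 3 remainder 8; since the remainder is 8, round up to i = 4. First occurrence in the window: #5 on June 20, 1983 (4×21 = 84 days in).
April 15, 1984 is 384 days after the start; 384 ÷ 21 = 18 remainder 6. Last occurrence in the window: #19 on April 9, 1984.
Occurrences #5 through #19: 15 in total.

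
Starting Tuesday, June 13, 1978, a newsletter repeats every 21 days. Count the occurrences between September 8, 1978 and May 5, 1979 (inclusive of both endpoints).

Occurrences land 21·i days after June 13, 1978 for i = 0, 1, 2, …
September 8, 1978 is 87 days after the start; 87 ÷ 21 = 4 remainder 3; since the remainder is 3, round up to i = 5. First occurrence in the window: #6 on September 26, 1978 (5×21 = 105 days in).
May 5, 1979 is 326 days after the start; 326 ÷ 21 = 15 remainder 11. Last occurrence in the window: #16 on April 24, 1979.
Occurrences #6 through #16: 11 in total.

11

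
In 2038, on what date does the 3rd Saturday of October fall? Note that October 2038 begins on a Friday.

16 October 2038

October 2038 begins on a Friday, so the first Saturday is October 2 (1 day later).
The 3rd Saturday is 2 weeks later: 2 + 14 = 16.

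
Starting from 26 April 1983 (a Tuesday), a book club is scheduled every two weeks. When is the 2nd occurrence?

10 May 1983

The 2nd occurrence is 1 interval after the first: 1 × 14 = 14 days after 26 April 1983.
April has 30 days — 4 days to the end of April leaves 10.
10 days into May → 10 May 1983.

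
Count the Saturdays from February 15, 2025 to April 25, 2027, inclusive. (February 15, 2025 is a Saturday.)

February 15, 2025 is a Saturday; the first Saturday on or after it is February 15, 2025.
From February 15, 2025 to April 25, 2027: 319 + 365 + 115 = 799 days (rest of 2025, 2026, to April 25, 2027 in 2027).
799 ÷ 7 = 114 full weeks with remainder 1, so 114 more Saturdays after the first → 115.

115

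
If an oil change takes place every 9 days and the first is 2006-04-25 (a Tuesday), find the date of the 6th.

2006-06-09

The 6th occurrence is 5 intervals after the first: 5 × 9 = 45 days after 2006-04-25.
April has 30 days — 5 days to the end of April leaves 40.
May has 31 days (9 left).
9 days into June → 2006-06-09.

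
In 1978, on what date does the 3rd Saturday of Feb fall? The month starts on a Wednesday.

Feb 18, 1978

Feb 1978 begins on a Wednesday, so the first Saturday is Feb 4 (3 days later).
The 3rd Saturday is 2 weeks later: 4 + 14 = 18.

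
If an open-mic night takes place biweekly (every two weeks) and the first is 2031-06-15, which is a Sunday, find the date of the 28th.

The 28th occurrence is 27 intervals after the first: 27 × 14 = 378 days after 2031-06-15.
June has 30 days — 15 days to the end of June leaves 363.
July has 31 days (332 left).
August has 31 days (301 left).
September has 30 days (271 left).
October has 31 days (240 left).
November has 30 days (210 left).
December has 31 days (179 left).
January has 31 days (148 left).
February has 29 days (119 left).
March has 31 days (88 left).
April has 30 days (58 left).
May has 31 days (27 left).
27 days into June → 2032-06-27.

2032-06-27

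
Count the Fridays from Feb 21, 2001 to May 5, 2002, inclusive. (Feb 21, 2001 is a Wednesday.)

Feb 21, 2001 is a Wednesday; the first Friday on or after it is Feb 23, 2001 (2 days later).
From Feb 23, 2001 to May 5, 2002: 311 + 125 = 436 days (rest of 2001, to May 5, 2002 in 2002).
436 ÷ 7 = 62 full weeks with remainder 2, so 62 more Fridays after the first → 63.

63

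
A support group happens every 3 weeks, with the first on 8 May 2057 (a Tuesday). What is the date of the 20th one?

The 20th occurrence is 19 intervals after the first: 19 × 21 = 399 days after 8 May 2057.
May has 31 days — 23 days to the end of May leaves 376.
June has 30 days (346 left).
July has 31 days (315 left).
August has 31 days (284 left).
September has 30 days (254 left).
October has 31 days (223 left).
November has 30 days (193 left).
December has 31 days (162 left).
January has 31 days (131 left).
February has 28 days (103 left).
March has 31 days (72 left).
April has 30 days (42 left).
May has 31 days (11 left).
11 days into June → 11 June 2058.

11 June 2058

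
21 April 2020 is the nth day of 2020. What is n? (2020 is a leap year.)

112

Days in months before April: 31 + 29 + 31 = 91.
Plus 21 days into April → day 112.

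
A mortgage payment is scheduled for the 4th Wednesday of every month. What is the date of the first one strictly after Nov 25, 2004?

Nov 2004 starts on a Monday; its first Wednesday is the 3rd, so the 4th Wednesday is the 24th — Nov 24, 2004.
That is not after Nov 25, 2004, so look at Dec 2004.
Dec 2004 starts on a Wednesday; its first Wednesday is the 1st, so the 4th Wednesday is the 22nd — Dec 22, 2004.

Dec 22, 2004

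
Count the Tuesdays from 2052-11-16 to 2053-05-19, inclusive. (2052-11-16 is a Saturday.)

26

2052-11-16 is a Saturday; the first Tuesday on or after it is 2052-11-19 (3 days later).
From 2052-11-19 to 2053-05-19: 11 + 31 + 31 + 28 + 31 + 30 + 19 = 181 days (rest of November, December, January, February, March, April, May).
181 ÷ 7 = 25 full weeks with remainder 6, so 25 more Tuesdays after the first → 26.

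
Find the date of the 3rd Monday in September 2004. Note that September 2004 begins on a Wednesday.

September 20, 2004

September 2004 begins on a Wednesday, so the first Monday is September 6 (5 days later).
The 3rd Monday is 2 weeks later: 6 + 14 = 20.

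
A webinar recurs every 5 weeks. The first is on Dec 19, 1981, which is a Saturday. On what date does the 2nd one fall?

The 2nd occurrence is 1 interval after the first: 1 × 35 = 35 days after Dec 19, 1981.
Dec has 31 days — 12 days to the end of Dec leaves 23.
23 days into Jan → Jan 23, 1982.

Jan 23, 1982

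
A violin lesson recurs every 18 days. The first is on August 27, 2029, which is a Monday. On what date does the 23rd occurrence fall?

September 27, 2030

The 23rd occurrence is 22 intervals after the first: 22 × 18 = 396 days after August 27, 2029.
August has 31 days — 4 days to the end of August leaves 392.
September has 30 days (362 left).
October has 31 days (331 left).
November has 30 days (301 left).
December has 31 days (270 left).
January has 31 days (239 left).
February has 28 days (211 left).
March has 31 days (180 left).
April has 30 days (150 left).
May has 31 days (119 left).
June has 30 days (89 left).
July has 31 days (58 left).
August has 31 days (27 left).
27 days into September → September 27, 2030.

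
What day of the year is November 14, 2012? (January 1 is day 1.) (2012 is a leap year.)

Days in months before November: 31 + 29 + 31 + 30 + 31 + 30 + 31 + 31 + 30 + 31 = 305.
Plus 14 days into November → day 319.

319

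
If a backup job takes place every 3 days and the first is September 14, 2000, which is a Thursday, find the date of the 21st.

The 21st occurrence is 20 intervals after the first: 20 × 3 = 60 days after September 14, 2000.
September has 30 days — 16 days to the end of September leaves 44.
October has 31 days (13 left).
13 days into November → November 13, 2000.

November 13, 2000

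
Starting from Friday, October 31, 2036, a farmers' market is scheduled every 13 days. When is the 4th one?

December 9, 2036

The 4th occurrence is 3 intervals after the first: 3 × 13 = 39 days after October 31, 2036.
October has 31 days — 0 days to the end of October leaves 39.
November has 30 days (9 left).
9 days into December → December 9, 2036.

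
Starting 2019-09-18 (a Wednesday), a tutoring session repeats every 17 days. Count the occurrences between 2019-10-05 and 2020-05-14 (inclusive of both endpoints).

14

Occurrences land 17·i days after 2019-09-18 for i = 0, 1, 2, …
2019-10-05 is 17 days after the start; 17 ÷ 17 = 1 remainder 0. First occurrence in the window: #2 on 2019-10-05 (1×17 = 17 days in).
2020-05-14 is 239 days after the start; 239 ÷ 17 = 14 remainder 1. Last occurrence in the window: #15 on 2020-05-13.
Occurrences #2 through #15: 14 in total.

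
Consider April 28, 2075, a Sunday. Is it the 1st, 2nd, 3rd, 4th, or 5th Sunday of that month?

4th

Day 28 falls in week ⌈28/7⌉ of the month.
Days 1–7 hold the 1st Sunday, 8–14 the 2nd, 15–21 the 3rd, 22–28 the 4th, 29–31 the 5th.
28 is in the range for the 4th.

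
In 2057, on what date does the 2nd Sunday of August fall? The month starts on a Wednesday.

August 12, 2057

August 2057 begins on a Wednesday, so the first Sunday is August 5 (4 days later).
The 2nd Sunday is 1 weeks later: 5 + 7 = 12.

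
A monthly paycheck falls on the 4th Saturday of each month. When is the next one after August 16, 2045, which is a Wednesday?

August 2045 starts on a Tuesday; its first Saturday is the 5th, so the 4th Saturday is the 26th — August 26, 2045.
August 26, 2045 is after August 16, 2045, so that is the next one.

August 26, 2045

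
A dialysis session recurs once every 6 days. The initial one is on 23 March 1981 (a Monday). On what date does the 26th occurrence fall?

20 August 1981

The 26th occurrence is 25 intervals after the first: 25 × 6 = 150 days after 23 March 1981.
March has 31 days — 8 days to the end of March leaves 142.
April has 30 days (112 left).
May has 31 days (81 left).
June has 30 days (51 left).
July has 31 days (20 left).
20 days into August → 20 August 1981.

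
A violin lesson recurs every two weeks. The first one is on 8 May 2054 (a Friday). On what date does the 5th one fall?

The 5th occurrence is 4 intervals after the first: 4 × 14 = 56 days after 8 May 2054.
May has 31 days — 23 days to the end of May leaves 33.
June has 30 days (3 left).
3 days into July → 3 July 2054.

3 July 2054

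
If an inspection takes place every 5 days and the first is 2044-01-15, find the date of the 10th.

The 10th occurrence is 9 intervals after the first: 9 × 5 = 45 days after 2044-01-15.
January has 31 days — 16 days to the end of January leaves 29.
29 days into February → 2044-02-29.

2044-02-29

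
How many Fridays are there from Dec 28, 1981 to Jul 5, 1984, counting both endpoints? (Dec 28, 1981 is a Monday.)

Dec 28, 1981 is a Monday; the first Friday on or after it is Jan 1, 1982 (4 days later).
From Jan 1, 1982 to Jul 5, 1984: 364 + 365 + 187 = 916 days (rest of 1982, 1983, to Jul 5, 1984 in 1984).
916 ÷ 7 = 130 full weeks with remainder 6, so 130 more Fridays after the first → 131.

131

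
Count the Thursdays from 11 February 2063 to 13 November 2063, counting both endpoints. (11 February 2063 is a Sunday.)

11 February 2063 is a Sunday; the first Thursday on or after it is 15 February 2063 (4 days later).
From 15 February 2063 to 13 November 2063: 13 + 31 + 30 + 31 + 30 + 31 + 31 + 30 + 31 + 13 = 271 days (rest of February, March, April, May, June, July, August, September, October, November).
271 ÷ 7 = 38 full weeks with remainder 5, so 38 more Thursdays after the first → 39.

39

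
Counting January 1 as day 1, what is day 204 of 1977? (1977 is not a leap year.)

January has 31 days (204 − 31 = 173 remain).
February has 28 days (173 − 28 = 145 remain).
March has 31 days (145 − 31 = 114 remain).
April has 30 days (114 − 30 = 84 remain).
May has 31 days (84 − 31 = 53 remain).
June has 30 days (53 − 30 = 23 remain).
23 into July → July 23.

23 July 1977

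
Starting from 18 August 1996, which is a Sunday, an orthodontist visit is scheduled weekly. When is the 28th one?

The 28th occurrence is 27 intervals after the first: 27 × 7 = 189 days after 18 August 1996.
August has 31 days — 13 days to the end of August leaves 176.
September has 30 days (146 left).
October has 31 days (115 left).
November has 30 days (85 left).
December has 31 days (54 left).
January has 31 days (23 left).
23 days into February → 23 February 1997.

23 February 1997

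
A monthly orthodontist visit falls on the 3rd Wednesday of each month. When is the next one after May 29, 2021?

Jun 16, 2021

May 2021 starts on a Saturday; its first Wednesday is the 5th, so the 3rd Wednesday is the 19th — May 19, 2021.
That is not after May 29, 2021, so look at Jun 2021.
Jun 2021 starts on a Tuesday; its first Wednesday is the 2nd, so the 3rd Wednesday is the 16th — Jun 16, 2021.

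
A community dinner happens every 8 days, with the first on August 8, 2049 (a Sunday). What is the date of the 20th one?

January 7, 2050

The 20th occurrence is 19 intervals after the first: 19 × 8 = 152 days after August 8, 2049.
August has 31 days — 23 days to the end of August leaves 129.
September has 30 days (99 left).
October has 31 days (68 left).
November has 30 days (38 left).
December has 31 days (7 left).
7 days into January → January 7, 2050.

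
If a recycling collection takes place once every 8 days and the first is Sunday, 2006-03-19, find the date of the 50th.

2007-04-15

The 50th occurrence is 49 intervals after the first: 49 × 8 = 392 days after 2006-03-19.
March has 31 days — 12 days to the end of March leaves 380.
April has 30 days (350 left).
May has 31 days (319 left).
June has 30 days (289 left).
July has 31 days (258 left).
August has 31 days (227 left).
September has 30 days (197 left).
October has 31 days (166 left).
November has 30 days (136 left).
December has 31 days (105 left).
January has 31 days (74 left).
February has 28 days (46 left).
March has 31 days (15 left).
15 days into April → 2007-04-15.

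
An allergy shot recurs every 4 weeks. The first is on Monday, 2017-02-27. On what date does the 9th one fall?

2017-10-09

The 9th occurrence is 8 intervals after the first: 8 × 28 = 224 days after 2017-02-27.
February has 28 days — 1 day to the end of February leaves 223.
March has 31 days (192 left).
April has 30 days (162 left).
May has 31 days (131 left).
June has 30 days (101 left).
July has 31 days (70 left).
August has 31 days (39 left).
September has 30 days (9 left).
9 days into October → 2017-10-09.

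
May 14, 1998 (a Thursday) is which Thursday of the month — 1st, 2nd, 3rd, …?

Day 14 falls in week ⌈14/7⌉ of the month.
Days 1–7 hold the 1st Thursday, 8–14 the 2nd, 15–21 the 3rd, 22–28 the 4th, 29–31 the 5th.
14 is in the range for the 2nd.

2nd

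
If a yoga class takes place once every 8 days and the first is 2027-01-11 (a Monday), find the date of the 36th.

The 36th occurrence is 35 intervals after the first: 35 × 8 = 280 days after 2027-01-11.
January has 31 days — 20 days to the end of January leaves 260.
February has 28 days (232 left).
March has 31 days (201 left).
April has 30 days (171 left).
May has 31 days (140 left).
June has 30 days (110 left).
July has 31 days (79 left).
August has 31 days (48 left).
September has 30 days (18 left).
18 days into October → 2027-10-18.

2027-10-18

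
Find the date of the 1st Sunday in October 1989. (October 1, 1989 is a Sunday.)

October 1989 begins on a Sunday, so the first Sunday is October 1.

October 1, 1989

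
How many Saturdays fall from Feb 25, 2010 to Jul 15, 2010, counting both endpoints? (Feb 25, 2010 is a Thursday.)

Feb 25, 2010 is a Thursday; the first Saturday on or after it is Feb 27, 2010 (2 days later).
From Feb 27, 2010 to Jul 15, 2010: 1 + 31 + 30 + 31 + 30 + 15 = 138 days (rest of Feb, Mar, Apr, May, Jun, Jul).
138 ÷ 7 = 19 full weeks with remainder 5, so 19 more Saturdays after the first → 20.

20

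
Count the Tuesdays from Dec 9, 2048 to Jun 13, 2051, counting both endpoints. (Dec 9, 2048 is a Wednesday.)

131

Dec 9, 2048 is a Wednesday; the first Tuesday on or after it is Dec 15, 2048 (6 days later).
From Dec 15, 2048 to Jun 13, 2051: 16 + 365 + 365 + 164 = 910 days (rest of 2048, 2049, 2050, to Jun 13, 2051 in 2051).
910 ÷ 7 = 130 full weeks with remainder 0, so 130 more Tuesdays after the first → 131.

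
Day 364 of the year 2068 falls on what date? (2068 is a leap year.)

January has 31 days (364 − 31 = 333 remain).
February has 29 days (333 − 29 = 304 remain).
March has 31 days (304 − 31 = 273 remain).
April has 30 days (273 − 30 = 243 remain).
May has 31 days (243 − 31 = 212 remain).
June has 30 days (212 − 30 = 182 remain).
July has 31 days (182 − 31 = 151 remain).
August has 31 days (151 − 31 = 120 remain).
September has 30 days (120 − 30 = 90 remain).
October has 31 days (90 − 31 = 59 remain).
November has 30 days (59 − 30 = 29 remain).
29 into December → December 29.

2068-12-29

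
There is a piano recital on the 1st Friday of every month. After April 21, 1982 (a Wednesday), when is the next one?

April 1982 starts on a Thursday, so its 1st Friday is April 2, 1982 (1 day in).
That is not after April 21, 1982, so look at May 1982.
May 1982 starts on a Saturday, so its 1st Friday is May 7, 1982 (6 days in).

May 7, 1982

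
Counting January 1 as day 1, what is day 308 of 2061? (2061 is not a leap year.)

January has 31 days (308 − 31 = 277 remain).
February has 28 days (277 − 28 = 249 remain).
March has 31 days (249 − 31 = 218 remain).
April has 30 days (218 − 30 = 188 remain).
May has 31 days (188 − 31 = 157 remain).
June has 30 days (157 − 30 = 127 remain).
July has 31 days (127 − 31 = 96 remain).
August has 31 days (96 − 31 = 65 remain).
September has 30 days (65 − 30 = 35 remain).
October has 31 days (35 − 31 = 4 remain).
4 into November → November 4.

November 4, 2061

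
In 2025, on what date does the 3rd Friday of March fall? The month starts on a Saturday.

21 March 2025

March 2025 begins on a Saturday, so the first Friday is March 7 (6 days later).
The 3rd Friday is 2 weeks later: 7 + 14 = 21.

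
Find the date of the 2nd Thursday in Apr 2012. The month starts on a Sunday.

Apr 2012 begins on a Sunday, so the first Thursday is Apr 5 (4 days later).
The 2nd Thursday is 1 weeks later: 5 + 7 = 12.

Apr 12, 2012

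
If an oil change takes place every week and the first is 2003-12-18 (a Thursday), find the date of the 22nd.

The 22nd occurrence is 21 intervals after the first: 21 × 7 = 147 days after 2003-12-18.
December has 31 days — 13 days to the end of December leaves 134.
January has 31 days (103 left).
February has 29 days (74 left).
March has 31 days (43 left).
April has 30 days (13 left).
13 days into May → 2004-05-13.

2004-05-13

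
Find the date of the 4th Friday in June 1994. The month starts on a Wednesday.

June 24, 1994

June 1994 begins on a Wednesday, so the first Friday is June 3 (2 days later).
The 4th Friday is 3 weeks later: 3 + 21 = 24.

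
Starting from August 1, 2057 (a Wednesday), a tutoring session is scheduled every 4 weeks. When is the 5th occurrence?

November 21, 2057

The 5th occurrence is 4 intervals after the first: 4 × 28 = 112 days after August 1, 2057.
August has 31 days — 30 days to the end of August leaves 82.
September has 30 days (52 left).
October has 31 days (21 left).
21 days into November → November 21, 2057.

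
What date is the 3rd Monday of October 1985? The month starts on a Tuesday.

October 1985 begins on a Tuesday, so the first Monday is October 7 (6 days later).
The 3rd Monday is 2 weeks later: 7 + 14 = 21.

October 21, 1985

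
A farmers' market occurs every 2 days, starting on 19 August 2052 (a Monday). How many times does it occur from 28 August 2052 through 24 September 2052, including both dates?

Occurrences land 2·i days after 19 August 2052 for i = 0, 1, 2, …
28 August 2052 is 9 days after the start; 9 ÷ 2 = 4 remainder 1; since the remainder is 1, round up to i = 5. First occurrence in the window: #6 on 29 August 2052 (5×2 = 10 days in).
24 September 2052 is 36 days after the start; 36 ÷ 2 = 18 remainder 0. Last occurrence in the window: #19 on 24 September 2052.
Occurrences #6 through #19: 14 in total.

14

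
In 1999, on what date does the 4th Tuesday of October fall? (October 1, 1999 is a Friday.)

1999-10-26

October 1999 begins on a Friday, so the first Tuesday is October 5 (4 days later).
The 4th Tuesday is 3 weeks later: 5 + 21 = 26.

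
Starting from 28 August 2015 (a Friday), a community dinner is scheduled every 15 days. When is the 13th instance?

24 February 2016

The 13th occurrence is 12 intervals after the first: 12 × 15 = 180 days after 28 August 2015.
August has 31 days — 3 days to the end of August leaves 177.
September has 30 days (147 left).
October has 31 days (116 left).
November has 30 days (86 left).
December has 31 days (55 left).
January has 31 days (24 left).
24 days into February → 24 February 2016.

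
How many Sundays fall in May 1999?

1 May 1999 is a Saturday; the first Sunday on or after it is 2 May 1999 (1 day later).
From 2 May 1999 to 31 May 1999 is 31 − 2 = 29 days.
29 ÷ 7 = 4 full weeks with remainder 1, so 4 more Sundays after the first → 5.

5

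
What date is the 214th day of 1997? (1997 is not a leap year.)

January has 31 days (214 − 31 = 183 remain).
February has 28 days (183 − 28 = 155 remain).
March has 31 days (155 − 31 = 124 remain).
April has 30 days (124 − 30 = 94 remain).
May has 31 days (94 − 31 = 63 remain).
June has 30 days (63 − 30 = 33 remain).
July has 31 days (33 − 31 = 2 remain).
2 into August → August 2.

2 August 1997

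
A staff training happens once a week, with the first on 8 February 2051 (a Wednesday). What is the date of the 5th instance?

The 5th occurrence is 4 intervals after the first: 4 × 7 = 28 days after 8 February 2051.
February has 28 days — 20 days to the end of February leaves 8.
8 days into March → 8 March 2051.

8 March 2051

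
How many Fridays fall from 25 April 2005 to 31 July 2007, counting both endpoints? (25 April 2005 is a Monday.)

25 April 2005 is a Monday; the first Friday on or after it is 29 April 2005 (4 days later).
From 29 April 2005 to 31 July 2007: 246 + 365 + 212 = 823 days (rest of 2005, 2006, to 31 July 2007 in 2007).
823 ÷ 7 = 117 full weeks with remainder 4, so 117 more Fridays after the first → 118.

118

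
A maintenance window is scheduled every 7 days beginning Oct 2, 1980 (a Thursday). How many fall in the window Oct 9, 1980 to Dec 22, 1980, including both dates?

Occurrences land 7·i days after Oct 2, 1980 for i = 0, 1, 2, …
Oct 9, 1980 is 7 days after the start; 7 ÷ 7 = 1 remainder 0. First occurrence in the window: #2 on Oct 9, 1980 (1×7 = 7 days in).
Dec 22, 1980 is 81 days after the start; 81 ÷ 7 = 11 remainder 4. Last occurrence in the window: #12 on Dec 18, 1980.
Occurrences #2 through #12: 11 in total.

11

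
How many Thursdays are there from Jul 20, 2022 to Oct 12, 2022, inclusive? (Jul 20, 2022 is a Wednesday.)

12

Jul 20, 2022 is a Wednesday; the first Thursday on or after it is Jul 21, 2022 (1 day later).
From Jul 21, 2022 to Oct 12, 2022: 10 + 31 + 30 + 12 = 83 days (rest of Jul, Aug, Sep, Oct).
83 ÷ 7 = 11 full weeks with remainder 6, so 11 more Thursdays after the first → 12.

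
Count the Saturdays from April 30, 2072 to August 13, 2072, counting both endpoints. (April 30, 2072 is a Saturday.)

16

April 30, 2072 is a Saturday; the first Saturday on or after it is April 30, 2072.
From April 30, 2072 to August 13, 2072: 0 + 31 + 30 + 31 + 13 = 105 days (rest of April, May, June, July, August).
105 ÷ 7 = 15 full weeks with remainder 0, so 15 more Saturdays after the first → 16.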